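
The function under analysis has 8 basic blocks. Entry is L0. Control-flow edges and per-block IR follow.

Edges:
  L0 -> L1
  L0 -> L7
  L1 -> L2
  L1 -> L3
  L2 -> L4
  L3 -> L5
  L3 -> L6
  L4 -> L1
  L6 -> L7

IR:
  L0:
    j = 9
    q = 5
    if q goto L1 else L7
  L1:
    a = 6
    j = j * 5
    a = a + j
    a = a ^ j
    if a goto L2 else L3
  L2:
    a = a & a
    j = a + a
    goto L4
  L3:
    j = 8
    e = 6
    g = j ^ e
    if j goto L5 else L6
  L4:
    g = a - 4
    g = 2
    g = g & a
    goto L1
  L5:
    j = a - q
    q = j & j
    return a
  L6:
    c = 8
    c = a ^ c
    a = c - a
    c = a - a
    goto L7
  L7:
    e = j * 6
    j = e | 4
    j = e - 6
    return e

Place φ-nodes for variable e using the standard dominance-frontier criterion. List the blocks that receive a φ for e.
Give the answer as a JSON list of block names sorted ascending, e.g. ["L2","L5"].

Answer: ["L7"]

Analysis:
idom tree: L1←L0 L2←L1 L3←L1 L4←L2 L5←L3 L6←L3 L7←L0
Join-block Dom:
  L1: preds {L0,L4}: {L0} ∩ {L0,L1,L2,L4} = {L0}; idom=L0
  L7: preds {L0,L6}: {L0} ∩ {L0,L1,L3,L6} = {L0}; idom=L0

DF walk-up:
  L1←L0: walk · to L0
  L1←L4: walk L4→L2→L1 to L0
  L7←L0: walk · to L0
  L7←L6: walk L6→L3→L1 to L0
  L0: DF=∅
  L1: DF={L1,L7}
  L2: DF={L1}
  L3: DF={L7}
  L4: DF={L1}
  L5: DF=∅
  L6: DF={L7}
  L7: DF=∅

φ for e: defs {L3,L7}
  DF⁺ = {L7}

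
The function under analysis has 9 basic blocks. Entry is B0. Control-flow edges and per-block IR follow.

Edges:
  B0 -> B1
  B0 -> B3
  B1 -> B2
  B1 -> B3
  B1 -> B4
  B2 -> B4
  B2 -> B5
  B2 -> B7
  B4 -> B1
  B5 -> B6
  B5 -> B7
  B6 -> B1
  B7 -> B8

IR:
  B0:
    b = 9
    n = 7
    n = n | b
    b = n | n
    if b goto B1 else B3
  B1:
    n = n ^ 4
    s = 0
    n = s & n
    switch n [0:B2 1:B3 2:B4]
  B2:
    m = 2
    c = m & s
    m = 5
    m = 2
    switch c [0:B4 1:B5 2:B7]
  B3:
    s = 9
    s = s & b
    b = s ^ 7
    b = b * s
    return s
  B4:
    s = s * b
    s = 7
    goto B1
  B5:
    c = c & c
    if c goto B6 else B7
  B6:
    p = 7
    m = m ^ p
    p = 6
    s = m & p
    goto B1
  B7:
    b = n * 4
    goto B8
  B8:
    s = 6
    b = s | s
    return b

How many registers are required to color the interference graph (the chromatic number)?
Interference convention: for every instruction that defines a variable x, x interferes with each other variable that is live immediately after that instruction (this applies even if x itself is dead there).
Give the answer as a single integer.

def/use:
  B0: {b,n} / ∅
  B1: {n,s} / {n}
  B2: {c,m} / {s}
  B3: {b,s} / {b}
  B4: {s} / {b,s}
  B5: {c} / {c}
  B6: {m,p,s} / {m}
  B7: {b} / {n}
  B8: {b,s} / ∅

Liveness:
  B0 li=∅ lo={b,n}
  B1 li={b,n} lo={b,n,s}
  B2 li={b,n,s} lo={b,c,m,n,s}
  B3 li={b} lo=∅
  B4 li={b,n,s} lo={b,n}
  B5 li={b,c,m,n} lo={b,m,n}
  B6 li={b,m,n} lo={b,n}
  B7 li={n} lo=∅
  B8 li=∅ lo=∅

Interfere edges:
  b: {c,m,n,p,s}
  c: {b,m,n,s}
  m: {b,c,n,p,s}
  n: {b,c,m,p,s}
  p: {b,m,n}
  s: {b,c,m,n}

Registers:
  {b,c,m,n,s} pairwise interfere (5-clique) ⇒ χ ≥ 5
  assign b→c0 c→c3 m→c1 n→c2 p→c3 s→c4 — no edge inside a register ⇒ χ ≤ 5
  χ = 5

Answer: 5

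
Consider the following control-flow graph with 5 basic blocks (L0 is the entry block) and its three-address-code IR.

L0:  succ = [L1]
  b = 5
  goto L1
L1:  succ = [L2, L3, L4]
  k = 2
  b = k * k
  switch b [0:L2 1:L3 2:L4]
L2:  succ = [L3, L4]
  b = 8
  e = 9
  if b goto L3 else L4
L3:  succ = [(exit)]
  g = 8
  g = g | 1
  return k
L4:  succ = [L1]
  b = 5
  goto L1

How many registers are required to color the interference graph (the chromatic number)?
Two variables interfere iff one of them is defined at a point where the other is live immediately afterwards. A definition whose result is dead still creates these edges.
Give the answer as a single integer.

Answer: 3

Analysis:
Block summaries:
  L0: {b} / ∅
  L1: {b,k} / ∅
  L2: {b,e} / ∅
  L3: {g} / {k}
  L4: {b} / ∅

Liveness:
  L0: in=∅ out=∅
  L1: in=∅ out={k}
  L2: in={k} out={k}
  L3: in={k} out=∅
  L4: in=∅ out=∅

Interfere edges:
  b↔{e,k}
  e↔{b,k}
  g↔{k}
  k↔{b,e,g}

Colouring:
  {b,e,k} pairwise interfere (3-clique) ⇒ χ ≥ 3
  3-colouring: c0={k}  c1={b,g}  c2={e}
  χ = 3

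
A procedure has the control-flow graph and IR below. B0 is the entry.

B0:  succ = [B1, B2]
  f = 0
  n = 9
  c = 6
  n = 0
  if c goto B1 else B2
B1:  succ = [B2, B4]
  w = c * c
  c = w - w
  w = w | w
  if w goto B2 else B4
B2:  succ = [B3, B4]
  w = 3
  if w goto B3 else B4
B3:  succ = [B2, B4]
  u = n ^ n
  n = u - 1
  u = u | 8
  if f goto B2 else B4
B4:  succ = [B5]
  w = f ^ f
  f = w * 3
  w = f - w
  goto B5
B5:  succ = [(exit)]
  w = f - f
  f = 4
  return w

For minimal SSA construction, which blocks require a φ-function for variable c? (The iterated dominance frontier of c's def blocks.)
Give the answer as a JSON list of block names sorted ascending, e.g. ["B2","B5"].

idom tree: B1←B0 B2←B0 B3←B2 B4←B0 B5←B4
Dom at joins:
  B2: preds {B0,B1,B3}: {B0} ∩ {B0,B1} ∩ {B0,B2,B3} = {B0}; idom=B0
  B4: preds {B1,B2,B3}: {B0,B1} ∩ {B0,B2} ∩ {B0,B2,B3} = {B0}; idom=B0

DF walk-up:
  B2←B0: walk · to B0
  B2←B1: walk B1 to B0
  B2←B3: walk B3→B2 to B0
  B4←B1: walk B1 to B0
  B4←B2: walk B2 to B0
  B4←B3: walk B3→B2 to B0
  B0 → ∅
  B1 → {B2,B4}
  B2 → {B2,B4}
  B3 → {B2,B4}
  B4 → ∅
  B5 → ∅

φ for c: defs {B0,B1}
  DF⁺ = {B2,B4}

Answer: ["B2", "B4"]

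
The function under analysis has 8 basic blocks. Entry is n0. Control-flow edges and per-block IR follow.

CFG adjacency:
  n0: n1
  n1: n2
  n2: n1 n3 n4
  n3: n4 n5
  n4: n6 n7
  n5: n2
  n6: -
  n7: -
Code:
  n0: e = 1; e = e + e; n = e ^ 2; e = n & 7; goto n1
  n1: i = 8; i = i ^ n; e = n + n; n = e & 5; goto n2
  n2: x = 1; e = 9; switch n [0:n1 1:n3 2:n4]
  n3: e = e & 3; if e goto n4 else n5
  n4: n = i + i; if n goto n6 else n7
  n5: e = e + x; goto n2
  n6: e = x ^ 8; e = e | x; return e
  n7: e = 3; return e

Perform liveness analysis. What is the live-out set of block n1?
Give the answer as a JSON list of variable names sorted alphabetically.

def/use:
  n0: def={e,n} ue=∅
  n1: def={e,i,n} ue={n}
  n2: def={e,x} ue={n}
  n3: def={e} ue={e}
  n4: def={n} ue={i}
  n5: def={e} ue={e,x}
  n6: def={e} ue={x}
  n7: def={e} ue=∅

Liveness:
  n0: in=∅ out={n}
  n1: in={n} out={i,n}
  n2: in={i,n} out={e,i,n,x}
  n3: in={e,i,n,x} out={e,i,n,x}
  n4: in={i,x} out={x}
  n5: in={e,i,n,x} out={i,n}
  n6: in={x} out=∅
  n7: in=∅ out=∅

live-out(n1) = ["i", "n"]

Answer: ["i", "n"]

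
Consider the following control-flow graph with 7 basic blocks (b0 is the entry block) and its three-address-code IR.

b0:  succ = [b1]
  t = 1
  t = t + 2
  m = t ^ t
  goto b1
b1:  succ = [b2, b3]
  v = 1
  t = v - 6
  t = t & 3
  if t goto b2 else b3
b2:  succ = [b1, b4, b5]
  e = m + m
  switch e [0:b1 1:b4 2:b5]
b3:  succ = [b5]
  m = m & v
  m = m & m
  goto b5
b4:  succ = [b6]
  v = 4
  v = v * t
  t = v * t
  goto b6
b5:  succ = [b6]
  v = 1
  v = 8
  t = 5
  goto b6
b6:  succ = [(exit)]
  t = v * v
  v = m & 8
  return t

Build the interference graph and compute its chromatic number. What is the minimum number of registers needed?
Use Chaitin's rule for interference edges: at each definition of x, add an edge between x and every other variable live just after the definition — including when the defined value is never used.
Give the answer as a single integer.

Per-block:
  b0: {m,t} / ∅
  b1: {t,v} / ∅
  b2: {e} / {m}
  b3: {m} / {m,v}
  b4: {t,v} / {t}
  b5: {t,v} / ∅
  b6: {t,v} / {m,v}

Backward fixpoint:
  b0 li=∅ lo={m}
  b1 li={m} lo={m,t,v}
  b2 li={m,t} lo={m,t}
  b3 li={m,v} lo={m}
  b4 li={m,t} lo={m,v}
  b5 li={m} lo={m,v}
  b6 li={m,v} lo=∅

Conflict graph:
  e — {m,t}
  m — {e,t,v}
  t — {e,m,v}
  v — {m,t}

Registers:
  {e,m,t} pairwise interfere (3-clique) ⇒ χ ≥ 3
  3-colouring: r0={m}  r1={t}  r2={e,v}
  χ = 3

Answer: 3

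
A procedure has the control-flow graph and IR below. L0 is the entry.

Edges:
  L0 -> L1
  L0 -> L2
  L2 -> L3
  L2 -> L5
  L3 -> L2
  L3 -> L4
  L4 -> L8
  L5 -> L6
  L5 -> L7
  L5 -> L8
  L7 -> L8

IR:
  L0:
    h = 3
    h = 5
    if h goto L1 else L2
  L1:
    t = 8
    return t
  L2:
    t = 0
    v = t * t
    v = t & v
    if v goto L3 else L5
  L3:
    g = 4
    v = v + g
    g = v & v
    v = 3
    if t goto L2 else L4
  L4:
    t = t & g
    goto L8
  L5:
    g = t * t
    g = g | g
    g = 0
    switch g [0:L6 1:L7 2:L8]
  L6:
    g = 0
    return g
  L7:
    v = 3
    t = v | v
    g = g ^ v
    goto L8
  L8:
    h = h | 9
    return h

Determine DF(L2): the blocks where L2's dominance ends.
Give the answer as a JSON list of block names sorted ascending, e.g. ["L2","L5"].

idom tree: L1←L0 L2←L0 L3←L2 L4←L3 L5←L2 L6←L5 L7←L5 L8←L2
Dom∩ at merges:
  L2: preds {L0,L3}: {L0} ∩ {L0,L2,L3} = {L0}; idom=L0
  L8: preds {L4,L5,L7}: {L0,L2,L3,L4} ∩ {L0,L2,L5} ∩ {L0,L2,L5,L7} = {L0,L2}; idom=L2

DF walk-up:
  L2←L0: walk · to L0
  L2←L3: walk L3→L2 to L0
  L8←L4: walk L4→L3 to L2
  L8←L5: walk L5 to L2
  L8←L7: walk L7→L5 to L2
  L0: DF=∅
  L1: DF=∅
  L2: DF={L2}
  L3: DF={L2,L8}
  L4: DF={L8}
  L5: DF={L8}
  L6: DF=∅
  L7: DF={L8}
  L8: DF=∅

DF(L2) = ["L2"]

Answer: ["L2"]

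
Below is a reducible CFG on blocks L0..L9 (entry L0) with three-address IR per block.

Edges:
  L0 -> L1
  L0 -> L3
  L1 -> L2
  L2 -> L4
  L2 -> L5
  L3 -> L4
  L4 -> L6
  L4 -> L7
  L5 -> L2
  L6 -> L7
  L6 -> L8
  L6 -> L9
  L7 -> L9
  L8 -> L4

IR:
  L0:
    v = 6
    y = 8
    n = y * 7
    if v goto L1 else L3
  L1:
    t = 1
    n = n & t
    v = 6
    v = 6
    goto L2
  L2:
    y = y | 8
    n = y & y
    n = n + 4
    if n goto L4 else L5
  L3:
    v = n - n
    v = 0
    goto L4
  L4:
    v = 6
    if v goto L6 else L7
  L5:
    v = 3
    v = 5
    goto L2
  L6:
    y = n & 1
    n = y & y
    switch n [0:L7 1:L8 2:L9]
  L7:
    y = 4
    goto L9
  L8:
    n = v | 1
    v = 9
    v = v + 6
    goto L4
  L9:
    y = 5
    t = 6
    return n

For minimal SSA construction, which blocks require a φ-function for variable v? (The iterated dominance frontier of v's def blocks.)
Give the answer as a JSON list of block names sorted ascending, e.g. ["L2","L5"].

idom tree: L1←L0 L2←L1 L3←L0 L4←L0 L5←L2 L6←L4 L7←L4 L8←L6 L9←L4
Join-block Dom:
  L2: preds {L1,L5}: {L0,L1} ∩ {L0,L1,L2,L5} = {L0,L1}; idom=L1
  L4: preds {L2,L3,L8}: {L0,L1,L2} ∩ {L0,L3} ∩ {L0,L4,L6,L8} = {L0}; idom=L0
  L7: preds {L4,L6}: {L0,L4} ∩ {L0,L4,L6} = {L0,L4}; idom=L4
  L9: preds {L6,L7}: {L0,L4,L6} ∩ {L0,L4,L7} = {L0,L4}; idom=L4

Frontier:
  join L2 pred L1: · stop@L1
  join L2 pred L5: L5→L2 stop@L1
  join L4 pred L2: L2→L1 stop@L0
  join L4 pred L3: L3 stop@L0
  join L4 pred L8: L8→L6→L4 stop@L0
  join L7 pred L4: · stop@L4
  join L7 pred L6: L6 stop@L4
  join L9 pred L6: L6 stop@L4
  join L9 pred L7: L7 stop@L4
  DF(L0)=∅
  DF(L1)={L4}
  DF(L2)={L2,L4}
  DF(L3)={L4}
  DF(L4)={L4}
  DF(L5)={L2}
  DF(L6)={L4,L7,L9}
  DF(L7)={L9}
  DF(L8)={L4}
  DF(L9)=∅

φ for v: defs {L0,L1,L3,L4,L5,L8}
  DF⁺ = {L2,L4}

Answer: ["L2", "L4"]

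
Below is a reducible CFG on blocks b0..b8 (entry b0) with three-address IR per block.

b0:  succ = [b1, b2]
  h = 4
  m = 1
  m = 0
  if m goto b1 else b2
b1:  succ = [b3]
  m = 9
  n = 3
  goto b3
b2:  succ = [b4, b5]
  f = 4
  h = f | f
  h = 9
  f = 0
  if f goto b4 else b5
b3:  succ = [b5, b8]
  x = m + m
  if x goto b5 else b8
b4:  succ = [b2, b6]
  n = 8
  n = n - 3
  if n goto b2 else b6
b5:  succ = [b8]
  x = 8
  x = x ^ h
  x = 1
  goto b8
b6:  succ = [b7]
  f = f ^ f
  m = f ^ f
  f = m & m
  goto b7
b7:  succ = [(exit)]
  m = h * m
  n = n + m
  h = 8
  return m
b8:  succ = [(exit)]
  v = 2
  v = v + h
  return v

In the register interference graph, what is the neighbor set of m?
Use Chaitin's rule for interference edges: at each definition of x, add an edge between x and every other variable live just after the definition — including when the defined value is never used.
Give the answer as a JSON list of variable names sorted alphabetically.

Answer: ["f", "h", "n"]

Working:
Block summaries:
  b0 def {h,m} use ∅
  b1 def {m,n} use ∅
  b2 def {f,h} use ∅
  b3 def {x} use {m}
  b4 def {n} use ∅
  b5 def {x} use {h}
  b6 def {f,m} use {f}
  b7 def {h,m,n} use {h,m,n}
  b8 def {v} use {h}

Liveness:
  b0: in=∅ out={h}
  b1: in={h} out={h,m}
  b2: in=∅ out={f,h}
  b3: in={h,m} out={h}
  b4: in={f,h} out={f,h,n}
  b5: in={h} out={h}
  b6: in={f,h,n} out={h,m,n}
  b7: in={h,m,n} out=∅
  b8: in={h} out=∅

Interference:
  f — {h,m,n}
  h — {f,m,n,v,x}
  m — {f,h,n}
  n — {f,h,m}
  v — {h}
  x — {h}

N(m) = ["f", "h", "n"]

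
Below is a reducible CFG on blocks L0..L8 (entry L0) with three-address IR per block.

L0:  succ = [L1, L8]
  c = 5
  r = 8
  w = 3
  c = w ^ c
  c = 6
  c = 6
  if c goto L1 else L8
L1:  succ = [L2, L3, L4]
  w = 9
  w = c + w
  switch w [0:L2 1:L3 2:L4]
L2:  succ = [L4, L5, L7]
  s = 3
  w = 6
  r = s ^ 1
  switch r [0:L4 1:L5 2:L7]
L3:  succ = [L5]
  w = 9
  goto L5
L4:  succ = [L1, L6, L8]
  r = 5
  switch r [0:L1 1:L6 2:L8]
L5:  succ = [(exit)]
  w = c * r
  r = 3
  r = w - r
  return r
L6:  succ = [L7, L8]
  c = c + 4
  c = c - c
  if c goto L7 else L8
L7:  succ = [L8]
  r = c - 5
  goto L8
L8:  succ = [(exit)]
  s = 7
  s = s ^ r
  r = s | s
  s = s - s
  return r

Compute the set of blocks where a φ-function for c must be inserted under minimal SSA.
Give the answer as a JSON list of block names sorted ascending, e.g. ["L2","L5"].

Answer: ["L7", "L8"]

Analysis:
idom tree: L1←L0 L2←L1 L3←L1 L4←L1 L5←L1 L6←L4 L7←L1 L8←L0
Dom∩ at merges:
  L1: preds {L0,L4}: {L0} ∩ {L0,L1,L4} = {L0}; idom=L0
  L4: preds {L1,L2}: {L0,L1} ∩ {L0,L1,L2} = {L0,L1}; idom=L1
  L5: preds {L2,L3}: {L0,L1,L2} ∩ {L0,L1,L3} = {L0,L1}; idom=L1
  L7: preds {L2,L6}: {L0,L1,L2} ∩ {L0,L1,L4,L6} = {L0,L1}; idom=L1
  L8: preds {L0,L4,L6,L7}: {L0} ∩ {L0,L1,L4} ∩ {L0,L1,L4,L6} ∩ {L0,L1,L7} = {L0}; idom=L0

DF derivation:
  L1←L0: walk · to L0
  L1←L4: walk L4→L1 to L0
  L4←L1: walk · to L1
  L4←L2: walk L2 to L1
  L5←L2: walk L2 to L1
  L5←L3: walk L3 to L1
  L7←L2: walk L2 to L1
  L7←L6: walk L6→L4 to L1
  L8←L0: walk · to L0
  L8←L4: walk L4→L1 to L0
  L8←L6: walk L6→L4→L1 to L0
  L8←L7: walk L7→L1 to L0
  L0 → ∅
  L1 → {L1,L8}
  L2 → {L4,L5,L7}
  L3 → {L5}
  L4 → {L1,L7,L8}
  L5 → ∅
  L6 → {L7,L8}
  L7 → {L8}
  L8 → ∅

φ for c: defs {L0,L6}
  DF⁺ = {L7,L8}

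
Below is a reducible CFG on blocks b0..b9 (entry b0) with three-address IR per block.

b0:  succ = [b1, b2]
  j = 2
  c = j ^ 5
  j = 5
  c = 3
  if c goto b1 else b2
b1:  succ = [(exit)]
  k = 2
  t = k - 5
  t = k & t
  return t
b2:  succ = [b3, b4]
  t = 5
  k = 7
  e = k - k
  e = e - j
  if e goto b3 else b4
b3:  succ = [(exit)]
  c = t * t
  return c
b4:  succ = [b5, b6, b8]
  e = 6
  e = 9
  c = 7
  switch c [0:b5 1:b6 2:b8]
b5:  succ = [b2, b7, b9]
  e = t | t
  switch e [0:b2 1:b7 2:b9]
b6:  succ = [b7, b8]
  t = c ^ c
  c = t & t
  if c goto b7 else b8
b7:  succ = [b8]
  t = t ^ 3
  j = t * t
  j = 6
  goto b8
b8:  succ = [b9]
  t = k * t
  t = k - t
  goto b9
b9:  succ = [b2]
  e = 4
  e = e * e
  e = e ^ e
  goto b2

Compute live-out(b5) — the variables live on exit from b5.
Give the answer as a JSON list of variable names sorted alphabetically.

Answer: ["j", "k", "t"]

Analysis:
Per-block:
  b0: def={c,j} ue=∅
  b1: def={k,t} ue=∅
  b2: def={e,k,t} ue={j}
  b3: def={c} ue={t}
  b4: def={c,e} ue=∅
  b5: def={e} ue={t}
  b6: def={c,t} ue={c}
  b7: def={j,t} ue={t}
  b8: def={t} ue={k,t}
  b9: def={e} ue=∅

Backward fixpoint:
  b0: in=∅ out={j}
  b1: in=∅ out=∅
  b2: in={j} out={j,k,t}
  b3: in={t} out=∅
  b4: in={j,k,t} out={c,j,k,t}
  b5: in={j,k,t} out={j,k,t}
  b6: in={c,j,k} out={j,k,t}
  b7: in={k,t} out={j,k,t}
  b8: in={j,k,t} out={j}
  b9: in={j} out={j}

live-out(b5) = ["j", "k", "t"]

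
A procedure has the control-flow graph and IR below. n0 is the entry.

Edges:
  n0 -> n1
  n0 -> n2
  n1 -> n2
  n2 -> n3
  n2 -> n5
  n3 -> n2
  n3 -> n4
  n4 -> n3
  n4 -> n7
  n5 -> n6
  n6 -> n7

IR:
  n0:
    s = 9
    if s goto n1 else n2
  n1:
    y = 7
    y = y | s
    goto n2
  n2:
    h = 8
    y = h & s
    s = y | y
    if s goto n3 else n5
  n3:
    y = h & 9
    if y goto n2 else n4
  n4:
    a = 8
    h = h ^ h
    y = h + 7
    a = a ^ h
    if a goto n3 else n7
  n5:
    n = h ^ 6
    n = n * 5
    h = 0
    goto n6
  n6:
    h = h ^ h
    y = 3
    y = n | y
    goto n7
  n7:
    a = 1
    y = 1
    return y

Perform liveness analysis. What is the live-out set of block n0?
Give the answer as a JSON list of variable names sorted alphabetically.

Answer: ["s"]

Working:
def/use:
  n0: {s} / ∅
  n1: {y} / {s}
  n2: {h,s,y} / {s}
  n3: {y} / {h}
  n4: {a,h,y} / {h}
  n5: {h,n} / {h}
  n6: {h,y} / {h,n}
  n7: {a,y} / ∅

Backward fixpoint:
  n0 li=∅ lo={s}
  n1 li={s} lo={s}
  n2 li={s} lo={h,s}
  n3 li={h,s} lo={h,s}
  n4 li={h,s} lo={h,s}
  n5 li={h} lo={h,n}
  n6 li={h,n} lo=∅
  n7 li=∅ lo=∅

live-out(n0) = ["s"]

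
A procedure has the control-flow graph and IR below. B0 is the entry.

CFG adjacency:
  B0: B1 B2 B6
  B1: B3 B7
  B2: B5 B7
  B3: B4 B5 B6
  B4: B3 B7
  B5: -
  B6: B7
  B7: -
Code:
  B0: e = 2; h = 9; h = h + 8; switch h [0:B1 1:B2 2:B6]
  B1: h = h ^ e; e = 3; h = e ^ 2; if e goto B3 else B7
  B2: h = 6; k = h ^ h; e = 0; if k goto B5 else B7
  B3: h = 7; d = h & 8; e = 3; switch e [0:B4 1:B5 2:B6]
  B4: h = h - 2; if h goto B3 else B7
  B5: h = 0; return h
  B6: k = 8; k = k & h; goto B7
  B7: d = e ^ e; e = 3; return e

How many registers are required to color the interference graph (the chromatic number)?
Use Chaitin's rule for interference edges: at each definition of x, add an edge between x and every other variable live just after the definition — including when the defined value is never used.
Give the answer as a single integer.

Answer: 3

Analysis:
def/use:
  B0: def={e,h} ue=∅
  B1: def={e,h} ue={e,h}
  B2: def={e,h,k} ue=∅
  B3: def={d,e,h} ue=∅
  B4: def={h} ue={h}
  B5: def={h} ue=∅
  B6: def={k} ue={h}
  B7: def={d,e} ue={e}

Live sets:
  B0 li=∅ lo={e,h}
  B1 li={e,h} lo={e}
  B2 li=∅ lo={e}
  B3 li=∅ lo={e,h}
  B4 li={e,h} lo={e}
  B5 li=∅ lo=∅
  B6 li={e,h} lo={e}
  B7 li={e} lo=∅

Interfere edges:
  d — {h}
  e — {h,k}
  h — {d,e,k}
  k — {e,h}

Colouring:
  clique {e,h,k} ⇒ need ≥ 3
  assign d→R1 e→R1 h→R0 k→R2 — no edge inside a register ⇒ χ ≤ 3
  χ = 3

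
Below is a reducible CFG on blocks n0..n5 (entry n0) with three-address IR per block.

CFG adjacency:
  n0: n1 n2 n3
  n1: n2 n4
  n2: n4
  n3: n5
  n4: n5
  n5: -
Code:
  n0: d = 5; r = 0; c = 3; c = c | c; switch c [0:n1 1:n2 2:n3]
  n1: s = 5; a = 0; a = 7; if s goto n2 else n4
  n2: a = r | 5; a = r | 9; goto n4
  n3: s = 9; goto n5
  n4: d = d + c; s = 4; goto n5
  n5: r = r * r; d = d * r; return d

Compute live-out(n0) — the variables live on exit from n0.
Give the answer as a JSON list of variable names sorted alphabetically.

Answer: ["c", "d", "r"]

Analysis:
Block summaries:
  n0: {c,d,r} / ∅
  n1: {a,s} / ∅
  n2: {a} / {r}
  n3: {s} / ∅
  n4: {d,s} / {c,d}
  n5: {d,r} / {d,r}

Backward fixpoint:
  n0 li=∅ lo={c,d,r}
  n1 li={c,d,r} lo={c,d,r}
  n2 li={c,d,r} lo={c,d,r}
  n3 li={d,r} lo={d,r}
  n4 li={c,d,r} lo={d,r}
  n5 li={d,r} lo=∅

live-out(n0) = ["c", "d", "r"]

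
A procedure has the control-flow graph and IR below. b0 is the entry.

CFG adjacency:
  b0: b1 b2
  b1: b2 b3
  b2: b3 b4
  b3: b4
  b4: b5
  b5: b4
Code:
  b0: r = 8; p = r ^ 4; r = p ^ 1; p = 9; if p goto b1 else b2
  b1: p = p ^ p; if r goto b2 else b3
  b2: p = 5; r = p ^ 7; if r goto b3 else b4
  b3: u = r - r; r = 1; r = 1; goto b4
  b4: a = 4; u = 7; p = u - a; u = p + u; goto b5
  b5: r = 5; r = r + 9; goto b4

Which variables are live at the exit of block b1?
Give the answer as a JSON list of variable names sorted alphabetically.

Answer: ["r"]

Derivation:
Block summaries:
  b0 def {p,r} use ∅
  b1 def {p} use {p,r}
  b2 def {p,r} use ∅
  b3 def {r,u} use {r}
  b4 def {a,p,u} use ∅
  b5 def {r} use ∅

Live sets:
  live b0: ∅→{p,r}
  live b1: {p,r}→{r}
  live b2: ∅→{r}
  live b3: {r}→∅
  live b4: ∅→∅
  live b5: ∅→∅

live-out(b1) = ["r"]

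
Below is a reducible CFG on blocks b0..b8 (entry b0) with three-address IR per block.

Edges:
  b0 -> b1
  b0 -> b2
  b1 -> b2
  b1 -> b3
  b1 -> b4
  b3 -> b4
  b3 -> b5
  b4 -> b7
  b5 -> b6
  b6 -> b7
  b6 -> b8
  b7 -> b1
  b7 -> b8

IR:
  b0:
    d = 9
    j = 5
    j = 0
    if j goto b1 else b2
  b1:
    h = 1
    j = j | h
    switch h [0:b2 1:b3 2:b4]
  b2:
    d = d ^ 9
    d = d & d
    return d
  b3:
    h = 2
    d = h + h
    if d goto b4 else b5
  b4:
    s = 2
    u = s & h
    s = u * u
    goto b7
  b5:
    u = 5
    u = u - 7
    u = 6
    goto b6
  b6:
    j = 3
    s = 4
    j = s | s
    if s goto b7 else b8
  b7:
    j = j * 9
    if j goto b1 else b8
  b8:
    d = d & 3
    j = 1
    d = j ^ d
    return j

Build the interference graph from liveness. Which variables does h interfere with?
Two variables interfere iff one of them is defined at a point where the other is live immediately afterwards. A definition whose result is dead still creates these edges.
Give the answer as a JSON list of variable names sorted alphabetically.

Block summaries:
  b0: {d,j} / ∅
  b1: {h,j} / {j}
  b2: {d} / {d}
  b3: {d,h} / ∅
  b4: {s,u} / {h}
  b5: {u} / ∅
  b6: {j,s} / ∅
  b7: {j} / {j}
  b8: {d,j} / {d}

Backward fixpoint:
  b0: in=∅ out={d,j}
  b1: in={d,j} out={d,h,j}
  b2: in={d} out=∅
  b3: in={j} out={d,h,j}
  b4: in={d,h,j} out={d,j}
  b5: in={d} out={d}
  b6: in={d} out={d,j}
  b7: in={d,j} out={d,j}
  b8: in={d} out=∅

Interfere edges:
  d — {h,j,s,u}
  h — {d,j,s}
  j — {d,h,s,u}
  s — {d,h,j}
  u — {d,j}

N(h) = ["d", "j", "s"]

Answer: ["d", "j", "s"]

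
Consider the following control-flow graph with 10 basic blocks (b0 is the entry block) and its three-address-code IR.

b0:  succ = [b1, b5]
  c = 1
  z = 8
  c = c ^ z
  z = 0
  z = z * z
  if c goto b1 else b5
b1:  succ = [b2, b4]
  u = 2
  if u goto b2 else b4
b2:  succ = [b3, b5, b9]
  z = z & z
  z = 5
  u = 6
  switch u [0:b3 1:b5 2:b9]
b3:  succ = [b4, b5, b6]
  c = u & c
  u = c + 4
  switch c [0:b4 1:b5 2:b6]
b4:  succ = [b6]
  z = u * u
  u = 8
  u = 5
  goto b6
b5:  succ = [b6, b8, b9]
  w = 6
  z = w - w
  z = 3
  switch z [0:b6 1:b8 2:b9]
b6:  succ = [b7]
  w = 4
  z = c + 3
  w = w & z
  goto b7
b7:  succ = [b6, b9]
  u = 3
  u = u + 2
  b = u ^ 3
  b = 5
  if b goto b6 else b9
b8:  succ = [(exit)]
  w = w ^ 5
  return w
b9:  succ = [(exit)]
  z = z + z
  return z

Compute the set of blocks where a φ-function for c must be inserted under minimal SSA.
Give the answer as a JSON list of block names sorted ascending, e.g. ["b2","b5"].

Answer: ["b4", "b5", "b6", "b9"]

Derivation:
idom tree: b1←b0 b2←b1 b3←b2 b4←b1 b5←b0 b6←b0 b7←b6 b8←b5 b9←b0
Dom at joins:
  b4: preds {b1,b3}: {b0,b1} ∩ {b0,b1,b2,b3} = {b0,b1}; idom=b1
  b5: preds {b0,b2,b3}: {b0} ∩ {b0,b1,b2} ∩ {b0,b1,b2,b3} = {b0}; idom=b0
  b6: preds {b3,b4,b5,b7}: {b0,b1,b2,b3} ∩ {b0,b1,b4} ∩ {b0,b5} ∩ {b0,b6,b7} = {b0}; idom=b0
  b9: preds {b2,b5,b7}: {b0,b1,b2} ∩ {b0,b5} ∩ {b0,b6,b7} = {b0}; idom=b0

DF derivation:
  join b4 pred b1: · stop@b1
  join b4 pred b3: b3→b2 stop@b1
  join b5 pred b0: · stop@b0
  join b5 pred b2: b2→b1 stop@b0
  join b5 pred b3: b3→b2→b1 stop@b0
  join b6 pred b3: b3→b2→b1 stop@b0
  join b6 pred b4: b4→b1 stop@b0
  join b6 pred b5: b5 stop@b0
  join b6 pred b7: b7→b6 stop@b0
  join b9 pred b2: b2→b1 stop@b0
  join b9 pred b5: b5 stop@b0
  join b9 pred b7: b7→b6 stop@b0
  DF(b0)=∅
  DF(b1)={b5,b6,b9}
  DF(b2)={b4,b5,b6,b9}
  DF(b3)={b4,b5,b6}
  DF(b4)={b6}
  DF(b5)={b6,b9}
  DF(b6)={b6,b9}
  DF(b7)={b6,b9}
  DF(b8)=∅
  DF(b9)=∅

φ for c: defs {b0,b3}
  DF⁺ = {b4,b5,b6,b9}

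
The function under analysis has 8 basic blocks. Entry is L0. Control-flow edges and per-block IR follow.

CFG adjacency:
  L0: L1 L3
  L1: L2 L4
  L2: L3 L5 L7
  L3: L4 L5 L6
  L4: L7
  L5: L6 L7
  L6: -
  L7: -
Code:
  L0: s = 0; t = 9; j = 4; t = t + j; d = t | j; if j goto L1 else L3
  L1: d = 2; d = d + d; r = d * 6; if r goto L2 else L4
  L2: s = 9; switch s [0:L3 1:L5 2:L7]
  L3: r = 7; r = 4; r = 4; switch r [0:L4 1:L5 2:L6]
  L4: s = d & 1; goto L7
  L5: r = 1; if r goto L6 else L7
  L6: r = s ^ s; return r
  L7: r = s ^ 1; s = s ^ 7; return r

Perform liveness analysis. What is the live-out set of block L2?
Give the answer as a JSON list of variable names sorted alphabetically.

Per-block:
  L0: {d,j,s,t} / ∅
  L1: {d,r} / ∅
  L2: {s} / ∅
  L3: {r} / ∅
  L4: {s} / {d}
  L5: {r} / ∅
  L6: {r} / {s}
  L7: {r,s} / {s}

Backward fixpoint:
  L0 li=∅ lo={d,s}
  L1 li=∅ lo={d}
  L2 li={d} lo={d,s}
  L3 li={d,s} lo={d,s}
  L4 li={d} lo={s}
  L5 li={s} lo={s}
  L6 li={s} lo=∅
  L7 li={s} lo=∅

live-out(L2) = ["d", "s"]

Answer: ["d", "s"]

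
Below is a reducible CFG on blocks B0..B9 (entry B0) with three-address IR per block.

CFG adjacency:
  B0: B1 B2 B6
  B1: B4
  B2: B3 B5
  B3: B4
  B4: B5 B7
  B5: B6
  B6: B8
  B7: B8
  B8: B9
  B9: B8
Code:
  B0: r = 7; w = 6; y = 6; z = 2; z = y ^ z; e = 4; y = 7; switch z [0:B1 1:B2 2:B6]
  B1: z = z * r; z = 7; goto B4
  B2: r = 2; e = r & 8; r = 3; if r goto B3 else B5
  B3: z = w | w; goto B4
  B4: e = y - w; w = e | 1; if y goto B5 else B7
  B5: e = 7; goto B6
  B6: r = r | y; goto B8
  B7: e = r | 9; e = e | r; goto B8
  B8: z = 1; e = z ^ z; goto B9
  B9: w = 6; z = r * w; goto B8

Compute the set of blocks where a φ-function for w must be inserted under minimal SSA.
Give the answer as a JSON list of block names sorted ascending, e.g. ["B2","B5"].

Answer: ["B5", "B6", "B8"]

Working:
idom tree: B1←B0 B2←B0 B3←B2 B4←B0 B5←B0 B6←B0 B7←B4 B8←B0 B9←B8
Dom∩ at merges:
  B4: preds {B1,B3}: {B0,B1} ∩ {B0,B2,B3} = {B0}; idom=B0
  B5: preds {B2,B4}: {B0,B2} ∩ {B0,B4} = {B0}; idom=B0
  B6: preds {B0,B5}: {B0} ∩ {B0,B5} = {B0}; idom=B0
  B8: preds {B6,B7,B9}: {B0,B6} ∩ {B0,B4,B7} ∩ {B0,B8,B9} = {B0}; idom=B0

Frontier:
  B4←B1: walk B1 to B0
  B4←B3: walk B3→B2 to B0
  B5←B2: walk B2 to B0
  B5←B4: walk B4 to B0
  B6←B0: walk · to B0
  B6←B5: walk B5 to B0
  B8←B6: walk B6 to B0
  B8←B7: walk B7→B4 to B0
  B8←B9: walk B9→B8 to B0
  B0: DF=∅
  B1: DF={B4}
  B2: DF={B4,B5}
  B3: DF={B4}
  B4: DF={B5,B8}
  B5: DF={B6}
  B6: DF={B8}
  B7: DF={B8}
  B8: DF={B8}
  B9: DF={B8}

φ for w: defs {B0,B4,B9}
  DF⁺ = {B5,B6,B8}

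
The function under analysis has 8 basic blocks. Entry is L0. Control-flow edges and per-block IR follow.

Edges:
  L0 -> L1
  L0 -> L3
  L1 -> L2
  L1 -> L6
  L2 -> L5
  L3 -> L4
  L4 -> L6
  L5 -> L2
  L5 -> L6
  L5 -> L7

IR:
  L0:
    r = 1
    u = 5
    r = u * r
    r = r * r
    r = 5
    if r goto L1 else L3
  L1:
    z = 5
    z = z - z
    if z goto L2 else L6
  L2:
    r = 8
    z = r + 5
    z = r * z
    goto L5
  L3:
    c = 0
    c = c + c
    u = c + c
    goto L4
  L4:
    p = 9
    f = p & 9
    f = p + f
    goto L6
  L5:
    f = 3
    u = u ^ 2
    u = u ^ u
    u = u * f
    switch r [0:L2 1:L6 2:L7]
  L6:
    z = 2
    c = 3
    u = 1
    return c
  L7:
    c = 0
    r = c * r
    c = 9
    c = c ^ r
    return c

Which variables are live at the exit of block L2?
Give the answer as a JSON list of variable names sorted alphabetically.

Answer: ["r", "u"]

Analysis:
Block summaries:
  L0 def {r,u} use ∅
  L1 def {z} use ∅
  L2 def {r,z} use ∅
  L3 def {c,u} use ∅
  L4 def {f,p} use ∅
  L5 def {f,u} use {r,u}
  L6 def {c,u,z} use ∅
  L7 def {c,r} use {r}

Live sets:
  L0 li=∅ lo={u}
  L1 li={u} lo={u}
  L2 li={u} lo={r,u}
  L3 li=∅ lo=∅
  L4 li=∅ lo=∅
  L5 li={r,u} lo={r,u}
  L6 li=∅ lo=∅
  L7 li={r} lo=∅

live-out(L2) = ["r", "u"]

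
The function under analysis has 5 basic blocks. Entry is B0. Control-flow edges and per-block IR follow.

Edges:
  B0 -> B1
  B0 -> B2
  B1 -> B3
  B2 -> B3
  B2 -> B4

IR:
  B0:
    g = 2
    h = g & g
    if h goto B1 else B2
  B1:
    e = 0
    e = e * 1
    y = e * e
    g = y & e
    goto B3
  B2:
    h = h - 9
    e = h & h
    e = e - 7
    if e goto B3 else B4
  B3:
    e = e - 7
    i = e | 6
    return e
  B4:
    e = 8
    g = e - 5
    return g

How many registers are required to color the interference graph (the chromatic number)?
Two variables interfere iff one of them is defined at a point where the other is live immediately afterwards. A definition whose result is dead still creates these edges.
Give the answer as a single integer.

def/use:
  B0: {g,h} / ∅
  B1: {e,g,y} / ∅
  B2: {e,h} / {h}
  B3: {e,i} / {e}
  B4: {e,g} / ∅

Liveness:
  B0 li=∅ lo={h}
  B1 li=∅ lo={e}
  B2 li={h} lo={e}
  B3 li={e} lo=∅
  B4 li=∅ lo=∅

Interfere edges:
  e — {g,i,y}
  g — {e}
  h — ∅
  i — {e}
  y — {e}

Registers:
  {e,g} pairwise interfere (2-clique) ⇒ χ ≥ 2
  2-colouring: r0={e,h}  r1={g,i,y}
  χ = 2

Answer: 2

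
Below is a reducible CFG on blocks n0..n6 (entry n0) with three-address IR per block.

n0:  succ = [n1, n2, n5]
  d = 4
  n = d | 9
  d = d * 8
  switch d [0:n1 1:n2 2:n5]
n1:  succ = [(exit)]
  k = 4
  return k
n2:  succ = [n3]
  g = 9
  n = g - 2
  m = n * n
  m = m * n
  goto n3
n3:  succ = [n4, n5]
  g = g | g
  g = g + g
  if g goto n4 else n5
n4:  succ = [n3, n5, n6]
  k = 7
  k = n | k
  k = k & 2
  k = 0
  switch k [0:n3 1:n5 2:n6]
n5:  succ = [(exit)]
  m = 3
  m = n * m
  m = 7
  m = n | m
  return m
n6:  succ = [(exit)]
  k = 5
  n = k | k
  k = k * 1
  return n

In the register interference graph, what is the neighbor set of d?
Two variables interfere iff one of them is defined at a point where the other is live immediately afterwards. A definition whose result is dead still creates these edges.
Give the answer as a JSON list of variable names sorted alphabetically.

Answer: ["n"]

Working:
def/use:
  n0: def={d,n} ue=∅
  n1: def={k} ue=∅
  n2: def={g,m,n} ue=∅
  n3: def={g} ue={g}
  n4: def={k} ue={n}
  n5: def={m} ue={n}
  n6: def={k,n} ue=∅

Liveness:
  n0 li=∅ lo={n}
  n1 li=∅ lo=∅
  n2 li=∅ lo={g,n}
  n3 li={g,n} lo={g,n}
  n4 li={g,n} lo={g,n}
  n5 li={n} lo=∅
  n6 li=∅ lo=∅

Interference:
  d↔{n}
  g↔{k,m,n}
  k↔{g,n}
  m↔{g,n}
  n↔{d,g,k,m}

N(d) = ["n"]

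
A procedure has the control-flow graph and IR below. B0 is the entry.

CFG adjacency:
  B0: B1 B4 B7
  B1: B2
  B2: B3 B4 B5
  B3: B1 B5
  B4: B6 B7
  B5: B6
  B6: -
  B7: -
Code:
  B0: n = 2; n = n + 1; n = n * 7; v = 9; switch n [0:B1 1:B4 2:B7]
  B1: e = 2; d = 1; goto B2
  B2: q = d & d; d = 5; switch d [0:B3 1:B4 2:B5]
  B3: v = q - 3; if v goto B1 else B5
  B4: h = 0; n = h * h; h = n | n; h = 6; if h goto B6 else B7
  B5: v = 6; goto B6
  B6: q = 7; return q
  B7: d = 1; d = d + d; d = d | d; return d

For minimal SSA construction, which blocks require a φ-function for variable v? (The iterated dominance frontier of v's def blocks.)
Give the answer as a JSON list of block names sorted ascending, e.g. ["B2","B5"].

idom tree: B1←B0 B2←B1 B3←B2 B4←B0 B5←B2 B6←B0 B7←B0
Dom at joins:
  B1: preds {B0,B3}: {B0} ∩ {B0,B1,B2,B3} = {B0}; idom=B0
  B4: preds {B0,B2}: {B0} ∩ {B0,B1,B2} = {B0}; idom=B0
  B5: preds {B2,B3}: {B0,B1,B2} ∩ {B0,B1,B2,B3} = {B0,B1,B2}; idom=B2
  B6: preds {B4,B5}: {B0,B4} ∩ {B0,B1,B2,B5} = {B0}; idom=B0
  B7: preds {B0,B4}: {B0} ∩ {B0,B4} = {B0}; idom=B0

DF derivation:
  B1←B0: walk · to B0
  B1←B3: walk B3→B2→B1 to B0
  B4←B0: walk · to B0
  B4←B2: walk B2→B1 to B0
  B5←B2: walk · to B2
  B5←B3: walk B3 to B2
  B6←B4: walk B4 to B0
  B6←B5: walk B5→B2→B1 to B0
  B7←B0: walk · to B0
  B7←B4: walk B4 to B0
  B0: DF=∅
  B1: DF={B1,B4,B6}
  B2: DF={B1,B4,B6}
  B3: DF={B1,B5}
  B4: DF={B6,B7}
  B5: DF={B6}
  B6: DF=∅
  B7: DF=∅

φ for v: defs {B0,B3,B5}
  DF⁺ = {B1,B4,B5,B6,B7}

Answer: ["B1", "B4", "B5", "B6", "B7"]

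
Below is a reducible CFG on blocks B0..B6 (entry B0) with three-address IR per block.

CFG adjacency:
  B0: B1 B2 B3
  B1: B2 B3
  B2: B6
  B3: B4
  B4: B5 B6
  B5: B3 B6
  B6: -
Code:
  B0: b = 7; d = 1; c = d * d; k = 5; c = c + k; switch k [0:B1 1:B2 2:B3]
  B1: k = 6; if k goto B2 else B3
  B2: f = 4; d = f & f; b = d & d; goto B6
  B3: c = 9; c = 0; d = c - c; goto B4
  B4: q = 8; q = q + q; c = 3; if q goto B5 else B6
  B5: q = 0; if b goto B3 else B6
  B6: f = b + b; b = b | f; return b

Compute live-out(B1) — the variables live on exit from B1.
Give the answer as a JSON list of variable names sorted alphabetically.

Per-block:
  B0: def={b,c,d,k} ue=∅
  B1: def={k} ue=∅
  B2: def={b,d,f} ue=∅
  B3: def={c,d} ue=∅
  B4: def={c,q} ue=∅
  B5: def={q} ue={b}
  B6: def={b,f} ue={b}

Backward fixpoint:
  live B0: ∅→{b}
  live B1: {b}→{b}
  live B2: ∅→{b}
  live B3: {b}→{b}
  live B4: {b}→{b}
  live B5: {b}→{b}
  live B6: {b}→∅

live-out(B1) = ["b"]

Answer: ["b"]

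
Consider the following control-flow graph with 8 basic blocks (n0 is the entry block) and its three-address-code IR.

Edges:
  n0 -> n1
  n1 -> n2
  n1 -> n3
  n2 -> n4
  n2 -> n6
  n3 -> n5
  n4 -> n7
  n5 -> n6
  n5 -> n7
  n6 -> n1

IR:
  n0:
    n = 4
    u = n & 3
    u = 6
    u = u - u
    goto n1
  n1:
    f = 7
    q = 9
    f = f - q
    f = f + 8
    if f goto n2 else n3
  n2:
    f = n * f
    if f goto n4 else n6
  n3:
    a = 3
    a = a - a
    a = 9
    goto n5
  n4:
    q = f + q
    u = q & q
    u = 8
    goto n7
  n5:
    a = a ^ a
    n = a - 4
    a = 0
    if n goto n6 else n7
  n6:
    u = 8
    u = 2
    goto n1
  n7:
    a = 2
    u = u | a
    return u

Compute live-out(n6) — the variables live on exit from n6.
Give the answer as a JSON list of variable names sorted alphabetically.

Answer: ["n", "u"]

Working:
def/use:
  n0 def {n,u} use ∅
  n1 def {f,q} use ∅
  n2 def {f} use {f,n}
  n3 def {a} use ∅
  n4 def {q,u} use {f,q}
  n5 def {a,n} use {a}
  n6 def {u} use ∅
  n7 def {a,u} use {u}

Backward fixpoint:
  live n0: ∅→{n,u}
  live n1: {n,u}→{f,n,q,u}
  live n2: {f,n,q}→{f,n,q}
  live n3: {u}→{a,u}
  live n4: {f,q}→{u}
  live n5: {a,u}→{n,u}
  live n6: {n}→{n,u}
  live n7: {u}→∅

live-out(n6) = ["n", "u"]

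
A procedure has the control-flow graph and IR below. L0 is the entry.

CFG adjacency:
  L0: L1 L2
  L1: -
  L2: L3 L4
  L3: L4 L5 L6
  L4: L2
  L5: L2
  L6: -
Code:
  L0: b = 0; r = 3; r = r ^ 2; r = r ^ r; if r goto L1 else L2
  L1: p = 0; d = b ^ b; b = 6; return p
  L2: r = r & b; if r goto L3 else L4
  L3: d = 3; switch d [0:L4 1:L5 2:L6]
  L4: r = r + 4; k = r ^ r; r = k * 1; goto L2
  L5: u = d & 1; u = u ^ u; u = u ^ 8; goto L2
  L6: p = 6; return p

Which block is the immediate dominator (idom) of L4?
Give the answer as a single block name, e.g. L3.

Answer: L2

Derivation:
idom tree: L1←L0 L2←L0 L3←L2 L4←L2 L5←L3 L6←L3
Dom∩ at merges:
  L2: preds {L0,L4,L5}: {L0} ∩ {L0,L2,L4} ∩ {L0,L2,L3,L5} = {L0}; idom=L0
  L4: preds {L2,L3}: {L0,L2} ∩ {L0,L2,L3} = {L0,L2}; idom=L2

idom(L4) = L2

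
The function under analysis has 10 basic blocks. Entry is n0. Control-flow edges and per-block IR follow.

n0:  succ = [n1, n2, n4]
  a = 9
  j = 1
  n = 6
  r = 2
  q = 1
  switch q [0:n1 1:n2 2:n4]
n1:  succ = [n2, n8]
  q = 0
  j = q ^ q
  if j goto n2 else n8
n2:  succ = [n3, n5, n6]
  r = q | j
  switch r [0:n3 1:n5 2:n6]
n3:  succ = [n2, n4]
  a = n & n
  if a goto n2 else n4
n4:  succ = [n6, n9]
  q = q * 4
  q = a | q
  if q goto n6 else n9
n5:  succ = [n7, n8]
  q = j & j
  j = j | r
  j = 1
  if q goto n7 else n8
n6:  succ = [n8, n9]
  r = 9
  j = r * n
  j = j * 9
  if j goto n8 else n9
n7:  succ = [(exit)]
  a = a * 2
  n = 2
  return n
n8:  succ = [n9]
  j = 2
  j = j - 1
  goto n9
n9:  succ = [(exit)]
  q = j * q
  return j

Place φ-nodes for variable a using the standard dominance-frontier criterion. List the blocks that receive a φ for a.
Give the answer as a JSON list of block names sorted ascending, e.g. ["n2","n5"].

idom tree: n1←n0 n2←n0 n3←n2 n4←n0 n5←n2 n6←n0 n7←n5 n8←n0 n9←n0
Join-block Dom:
  n2: preds {n0,n1,n3}: {n0} ∩ {n0,n1} ∩ {n0,n2,n3} = {n0}; idom=n0
  n4: preds {n0,n3}: {n0} ∩ {n0,n2,n3} = {n0}; idom=n0
  n6: preds {n2,n4}: {n0,n2} ∩ {n0,n4} = {n0}; idom=n0
  n8: preds {n1,n5,n6}: {n0,n1} ∩ {n0,n2,n5} ∩ {n0,n6} = {n0}; idom=n0
  n9: preds {n4,n6,n8}: {n0,n4} ∩ {n0,n6} ∩ {n0,n8} = {n0}; idom=n0

Frontier:
  n2←n0: walk · to n0
  n2←n1: walk n1 to n0
  n2←n3: walk n3→n2 to n0
  n4←n0: walk · to n0
  n4←n3: walk n3→n2 to n0
  n6←n2: walk n2 to n0
  n6←n4: walk n4 to n0
  n8←n1: walk n1 to n0
  n8←n5: walk n5→n2 to n0
  n8←n6: walk n6 to n0
  n9←n4: walk n4 to n0
  n9←n6: walk n6 to n0
  n9←n8: walk n8 to n0
  n0 → ∅
  n1 → {n2,n8}
  n2 → {n2,n4,n6,n8}
  n3 → {n2,n4}
  n4 → {n6,n9}
  n5 → {n8}
  n6 → {n8,n9}
  n7 → ∅
  n8 → {n9}
  n9 → ∅

φ for a: defs {n0,n3,n7}
  DF⁺ = {n2,n4,n6,n8,n9}

Answer: ["n2", "n4", "n6", "n8", "n9"]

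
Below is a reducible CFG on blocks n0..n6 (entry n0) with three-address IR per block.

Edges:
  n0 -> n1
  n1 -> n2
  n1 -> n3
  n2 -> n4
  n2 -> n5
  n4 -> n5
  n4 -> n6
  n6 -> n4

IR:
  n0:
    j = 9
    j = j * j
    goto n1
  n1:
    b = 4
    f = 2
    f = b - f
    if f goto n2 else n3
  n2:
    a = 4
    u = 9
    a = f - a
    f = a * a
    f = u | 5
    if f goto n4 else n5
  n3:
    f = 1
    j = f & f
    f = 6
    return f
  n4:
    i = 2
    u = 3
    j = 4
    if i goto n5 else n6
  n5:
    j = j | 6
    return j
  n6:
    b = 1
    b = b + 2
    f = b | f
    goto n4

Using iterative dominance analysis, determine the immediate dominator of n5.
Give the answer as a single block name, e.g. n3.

Answer: n2

Working:
idom tree: n1←n0 n2←n1 n3←n1 n4←n2 n5←n2 n6←n4
Join-block Dom:
  n4: preds {n2,n6}: {n0,n1,n2} ∩ {n0,n1,n2,n4,n6} = {n0,n1,n2}; idom=n2
  n5: preds {n2,n4}: {n0,n1,n2} ∩ {n0,n1,n2,n4} = {n0,n1,n2}; idom=n2

idom(n5) = n2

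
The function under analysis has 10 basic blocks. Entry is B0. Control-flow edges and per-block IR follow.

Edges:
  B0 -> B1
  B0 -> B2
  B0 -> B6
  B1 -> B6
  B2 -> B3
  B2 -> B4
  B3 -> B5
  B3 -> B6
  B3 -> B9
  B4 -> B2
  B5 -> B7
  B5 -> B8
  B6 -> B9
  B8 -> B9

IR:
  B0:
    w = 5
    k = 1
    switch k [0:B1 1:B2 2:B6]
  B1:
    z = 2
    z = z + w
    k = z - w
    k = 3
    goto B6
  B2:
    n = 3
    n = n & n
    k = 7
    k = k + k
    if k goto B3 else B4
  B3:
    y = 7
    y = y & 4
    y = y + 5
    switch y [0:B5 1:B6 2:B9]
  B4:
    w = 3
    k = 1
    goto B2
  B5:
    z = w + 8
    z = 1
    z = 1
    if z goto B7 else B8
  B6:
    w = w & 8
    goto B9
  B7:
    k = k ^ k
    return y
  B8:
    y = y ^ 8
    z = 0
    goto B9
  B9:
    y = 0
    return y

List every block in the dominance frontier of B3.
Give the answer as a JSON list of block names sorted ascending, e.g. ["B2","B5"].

Answer: ["B6", "B9"]

Working:
idom tree: B1←B0 B2←B0 B3←B2 B4←B2 B5←B3 B6←B0 B7←B5 B8←B5 B9←B0
Dom∩ at merges:
  B2: preds {B0,B4}: {B0} ∩ {B0,B2,B4} = {B0}; idom=B0
  B6: preds {B0,B1,B3}: {B0} ∩ {B0,B1} ∩ {B0,B2,B3} = {B0}; idom=B0
  B9: preds {B3,B6,B8}: {B0,B2,B3} ∩ {B0,B6} ∩ {B0,B2,B3,B5,B8} = {B0}; idom=B0

Frontier:
  B2←B0: walk · to B0
  B2←B4: walk B4→B2 to B0
  B6←B0: walk · to B0
  B6←B1: walk B1 to B0
  B6←B3: walk B3→B2 to B0
  B9←B3: walk B3→B2 to B0
  B9←B6: walk B6 to B0
  B9←B8: walk B8→B5→B3→B2 to B0
  B0: DF=∅
  B1: DF={B6}
  B2: DF={B2,B6,B9}
  B3: DF={B6,B9}
  B4: DF={B2}
  B5: DF={B9}
  B6: DF={B9}
  B7: DF=∅
  B8: DF={B9}
  B9: DF=∅

DF(B3) = ["B6", "B9"]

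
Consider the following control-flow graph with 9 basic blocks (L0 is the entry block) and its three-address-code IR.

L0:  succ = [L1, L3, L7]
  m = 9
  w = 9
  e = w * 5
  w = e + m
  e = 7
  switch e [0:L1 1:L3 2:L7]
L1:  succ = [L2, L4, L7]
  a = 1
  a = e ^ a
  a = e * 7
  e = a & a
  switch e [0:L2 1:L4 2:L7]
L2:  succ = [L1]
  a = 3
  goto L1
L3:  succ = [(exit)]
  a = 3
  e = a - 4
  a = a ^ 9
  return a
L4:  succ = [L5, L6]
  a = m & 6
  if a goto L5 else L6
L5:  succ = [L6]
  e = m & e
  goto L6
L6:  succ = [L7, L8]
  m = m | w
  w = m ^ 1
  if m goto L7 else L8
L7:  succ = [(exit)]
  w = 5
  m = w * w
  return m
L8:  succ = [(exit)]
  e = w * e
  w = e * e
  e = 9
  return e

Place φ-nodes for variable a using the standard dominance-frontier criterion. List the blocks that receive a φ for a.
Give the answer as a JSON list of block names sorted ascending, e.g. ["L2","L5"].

idom tree: L1←L0 L2←L1 L3←L0 L4←L1 L5←L4 L6←L4 L7←L0 L8←L6
Dom∩ at merges:
  L1: preds {L0,L2}: {L0} ∩ {L0,L1,L2} = {L0}; idom=L0
  L6: preds {L4,L5}: {L0,L1,L4} ∩ {L0,L1,L4,L5} = {L0,L1,L4}; idom=L4
  L7: preds {L0,L1,L6}: {L0} ∩ {L0,L1} ∩ {L0,L1,L4,L6} = {L0}; idom=L0

Frontier:
  join L1 pred L0: · stop@L0
  join L1 pred L2: L2→L1 stop@L0
  join L6 pred L4: · stop@L4
  join L6 pred L5: L5 stop@L4
  join L7 pred L0: · stop@L0
  join L7 pred L1: L1 stop@L0
  join L7 pred L6: L6→L4→L1 stop@L0
  L0: DF=∅
  L1: DF={L1,L7}
  L2: DF={L1}
  L3: DF=∅
  L4: DF={L7}
  L5: DF={L6}
  L6: DF={L7}
  L7: DF=∅
  L8: DF=∅

φ for a: defs {L1,L2,L3,L4}
  DF⁺ = {L1,L7}

Answer: ["L1", "L7"]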